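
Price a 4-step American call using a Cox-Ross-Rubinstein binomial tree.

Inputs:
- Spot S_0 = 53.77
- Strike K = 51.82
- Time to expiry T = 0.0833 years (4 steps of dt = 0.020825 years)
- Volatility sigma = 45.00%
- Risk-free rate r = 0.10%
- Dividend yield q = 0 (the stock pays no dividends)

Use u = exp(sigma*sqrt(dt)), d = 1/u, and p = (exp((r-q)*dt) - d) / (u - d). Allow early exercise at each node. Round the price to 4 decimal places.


dt = T/N = 0.020825
u = exp(sigma*sqrt(dt)) = 1.067094; d = 1/u = 0.937125
p = (exp((r-q)*dt) - d) / (u - d) = 0.483931
Discount per step: exp(-r*dt) = 0.999979
Stock lattice S(k, i) with i counting down-moves:
  k=0: S(0,0) = 53.7700
  k=1: S(1,0) = 57.3776; S(1,1) = 50.3892
  k=2: S(2,0) = 61.2273; S(2,1) = 53.7700; S(2,2) = 47.2210
  k=3: S(3,0) = 65.3353; S(3,1) = 57.3776; S(3,2) = 50.3892; S(3,3) = 44.2519
  k=4: S(4,0) = 69.7189; S(4,1) = 61.2273; S(4,2) = 53.7700; S(4,3) = 47.2210; S(4,4) = 41.4696
Terminal payoffs V(N, i) = max(S_T - K, 0):
  V(4,0) = 17.898893; V(4,1) = 9.407321; V(4,2) = 1.950000; V(4,3) = 0.000000; V(4,4) = 0.000000
Backward induction: V(k, i) = exp(-r*dt) * [p * V(k+1, i) + (1-p) * V(k+1, i+1)]; then take max(V_cont, immediate exercise) for American.
  V(3,0) = exp(-r*dt) * [p*17.898893 + (1-p)*9.407321] = 13.516376; exercise = 13.515297; V(3,0) = max -> 13.516376
  V(3,1) = exp(-r*dt) * [p*9.407321 + (1-p)*1.950000] = 5.558715; exercise = 5.557636; V(3,1) = max -> 5.558715
  V(3,2) = exp(-r*dt) * [p*1.950000 + (1-p)*0.000000] = 0.943646; exercise = 0.000000; V(3,2) = max -> 0.943646
  V(3,3) = exp(-r*dt) * [p*0.000000 + (1-p)*0.000000] = 0.000000; exercise = 0.000000; V(3,3) = max -> 0.000000
  V(2,0) = exp(-r*dt) * [p*13.516376 + (1-p)*5.558715] = 9.409480; exercise = 9.407321; V(2,0) = max -> 9.409480
  V(2,1) = exp(-r*dt) * [p*5.558715 + (1-p)*0.943646] = 3.176956; exercise = 1.950000; V(2,1) = max -> 3.176956
  V(2,2) = exp(-r*dt) * [p*0.943646 + (1-p)*0.000000] = 0.456650; exercise = 0.000000; V(2,2) = max -> 0.456650
  V(1,0) = exp(-r*dt) * [p*9.409480 + (1-p)*3.176956] = 6.192940; exercise = 5.557636; V(1,0) = max -> 6.192940
  V(1,1) = exp(-r*dt) * [p*3.176956 + (1-p)*0.456650] = 1.773054; exercise = 0.000000; V(1,1) = max -> 1.773054
  V(0,0) = exp(-r*dt) * [p*6.192940 + (1-p)*1.773054] = 3.911893; exercise = 1.950000; V(0,0) = max -> 3.911893

Answer: Price = V(0,0) = 3.9119


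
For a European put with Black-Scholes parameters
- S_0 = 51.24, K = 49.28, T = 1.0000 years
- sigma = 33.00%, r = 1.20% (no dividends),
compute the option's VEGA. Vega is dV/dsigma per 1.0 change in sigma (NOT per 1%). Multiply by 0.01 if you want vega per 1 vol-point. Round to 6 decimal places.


Answer: Vega = 19.424307

Derivation:
d1 = 0.3195519933; d2 = -0.0104480067
phi(d1) = 0.3790848306; exp(-qT) = 1.0000000000; exp(-rT) = 0.9880717129
Vega = S * exp(-qT) * phi(d1) * sqrt(T) = 51.2400 * 1.0000000000 * 0.3790848306 * 1.0000000000 = 19.424307


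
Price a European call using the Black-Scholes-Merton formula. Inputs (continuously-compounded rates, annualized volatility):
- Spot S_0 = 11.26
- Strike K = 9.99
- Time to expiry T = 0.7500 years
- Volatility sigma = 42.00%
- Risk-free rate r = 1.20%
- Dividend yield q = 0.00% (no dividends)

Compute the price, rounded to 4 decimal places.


Answer: Price = 2.3000

Derivation:
d1 = (ln(S/K) + (r - q + 0.5*sigma^2) * T) / (sigma * sqrt(T)) = 0.53562167
d2 = d1 - sigma * sqrt(T) = 0.17189100
exp(-rT) = 0.99104038; exp(-qT) = 1.00000000
C = S_0 * exp(-qT) * N(d1) - K * exp(-rT) * N(d2)
N(d1) = 0.70388998; N(d2) = 0.56823839
C = 11.2600 * 1.00000000 * 0.70388998 - 9.9900 * 0.99104038 * 0.56823839 = 2.3000


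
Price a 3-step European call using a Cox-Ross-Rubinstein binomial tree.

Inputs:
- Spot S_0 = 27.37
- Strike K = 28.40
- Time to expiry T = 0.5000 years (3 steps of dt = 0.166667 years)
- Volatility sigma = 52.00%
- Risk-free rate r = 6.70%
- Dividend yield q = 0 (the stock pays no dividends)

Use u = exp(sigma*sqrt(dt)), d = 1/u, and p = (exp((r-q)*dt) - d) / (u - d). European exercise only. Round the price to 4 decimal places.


Answer: Price = V(0,0) = 4.2582

Derivation:
dt = T/N = 0.166667
u = exp(sigma*sqrt(dt)) = 1.236505; d = 1/u = 0.808731
p = (exp((r-q)*dt) - d) / (u - d) = 0.473377
Discount per step: exp(-r*dt) = 0.988895
Stock lattice S(k, i) with i counting down-moves:
  k=0: S(0,0) = 27.3700
  k=1: S(1,0) = 33.8432; S(1,1) = 22.1350
  k=2: S(2,0) = 41.8472; S(2,1) = 27.3700; S(2,2) = 17.9012
  k=3: S(3,0) = 51.7443; S(3,1) = 33.8432; S(3,2) = 22.1350; S(3,3) = 14.4773
Terminal payoffs V(N, i) = max(S_T - K, 0):
  V(3,0) = 23.344330; V(3,1) = 5.443151; V(3,2) = 0.000000; V(3,3) = 0.000000
Backward induction: V(k, i) = exp(-r*dt) * [p * V(k+1, i) + (1-p) * V(k+1, i+1)].
  V(2,0) = exp(-r*dt) * [p*23.344330 + (1-p)*5.443151] = 13.762605
  V(2,1) = exp(-r*dt) * [p*5.443151 + (1-p)*0.000000] = 2.548047
  V(2,2) = exp(-r*dt) * [p*0.000000 + (1-p)*0.000000] = 0.000000
  V(1,0) = exp(-r*dt) * [p*13.762605 + (1-p)*2.548047] = 7.769510
  V(1,1) = exp(-r*dt) * [p*2.548047 + (1-p)*0.000000] = 1.192792
  V(0,0) = exp(-r*dt) * [p*7.769510 + (1-p)*1.192792] = 4.258239


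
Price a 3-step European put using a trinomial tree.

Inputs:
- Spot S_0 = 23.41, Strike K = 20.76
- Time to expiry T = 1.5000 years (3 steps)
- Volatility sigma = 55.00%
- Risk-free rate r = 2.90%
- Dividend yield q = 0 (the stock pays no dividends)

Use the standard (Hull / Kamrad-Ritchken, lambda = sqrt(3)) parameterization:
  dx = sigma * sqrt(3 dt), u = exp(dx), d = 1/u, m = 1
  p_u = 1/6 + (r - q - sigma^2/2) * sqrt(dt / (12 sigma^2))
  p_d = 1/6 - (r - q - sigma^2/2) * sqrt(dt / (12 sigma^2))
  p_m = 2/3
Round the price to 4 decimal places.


Answer: Price = V(0,0) = 3.9513

Derivation:
dt = T/N = 0.500000; dx = sigma*sqrt(3*dt) = 0.673610
u = exp(dx) = 1.961304; d = 1/u = 0.509865
p_u = 0.121295, p_m = 0.666667, p_d = 0.212038
Discount per step: exp(-r*dt) = 0.985605
Stock lattice S(k, j) with j the centered position index:
  k=0: S(0,+0) = 23.4100
  k=1: S(1,-1) = 11.9359; S(1,+0) = 23.4100; S(1,+1) = 45.9141
  k=2: S(2,-2) = 6.0857; S(2,-1) = 11.9359; S(2,+0) = 23.4100; S(2,+1) = 45.9141; S(2,+2) = 90.0516
  k=3: S(3,-3) = 3.1029; S(3,-2) = 6.0857; S(3,-1) = 11.9359; S(3,+0) = 23.4100; S(3,+1) = 45.9141; S(3,+2) = 90.0516; S(3,+3) = 176.6185
Terminal payoffs V(N, j) = max(K - S_T, 0):
  V(3,-3) = 17.657109; V(3,-2) = 14.674287; V(3,-1) = 8.824065; V(3,+0) = 0.000000; V(3,+1) = 0.000000; V(3,+2) = 0.000000; V(3,+3) = 0.000000
Backward induction: V(k, j) = exp(-r*dt) * [p_u * V(k+1, j+1) + p_m * V(k+1, j) + p_d * V(k+1, j-1)]
  V(2,-2) = exp(-r*dt) * [p_u*8.824065 + p_m*14.674287 + p_d*17.657109] = 14.387021
  V(2,-1) = exp(-r*dt) * [p_u*0.000000 + p_m*8.824065 + p_d*14.674287] = 8.864740
  V(2,+0) = exp(-r*dt) * [p_u*0.000000 + p_m*0.000000 + p_d*8.824065] = 1.844102
  V(2,+1) = exp(-r*dt) * [p_u*0.000000 + p_m*0.000000 + p_d*0.000000] = 0.000000
  V(2,+2) = exp(-r*dt) * [p_u*0.000000 + p_m*0.000000 + p_d*0.000000] = 0.000000
  V(1,-1) = exp(-r*dt) * [p_u*1.844102 + p_m*8.864740 + p_d*14.387021] = 9.051893
  V(1,+0) = exp(-r*dt) * [p_u*0.000000 + p_m*1.844102 + p_d*8.864740] = 3.064306
  V(1,+1) = exp(-r*dt) * [p_u*0.000000 + p_m*0.000000 + p_d*1.844102] = 0.385391
  V(0,+0) = exp(-r*dt) * [p_u*0.385391 + p_m*3.064306 + p_d*9.051893] = 3.951251


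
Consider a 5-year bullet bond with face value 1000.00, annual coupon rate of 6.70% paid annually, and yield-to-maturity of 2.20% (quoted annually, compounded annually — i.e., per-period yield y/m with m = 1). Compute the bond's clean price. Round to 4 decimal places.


Answer: Price = 1210.8800

Derivation:
Coupon per period c = face * coupon_rate / m = 67.000000
Periods per year m = 1; per-period yield y/m = 0.022000
Number of cashflows N = 5
Cashflows (t years, CF_t, discount factor 1/(1+y/m)^(m*t), PV):
  t = 1.0000: CF_t = 67.000000, DF = 0.978474, PV = 65.557730
  t = 2.0000: CF_t = 67.000000, DF = 0.957411, PV = 64.146507
  t = 3.0000: CF_t = 67.000000, DF = 0.936801, PV = 62.765662
  t = 4.0000: CF_t = 67.000000, DF = 0.916635, PV = 61.414542
  t = 5.0000: CF_t = 1067.000000, DF = 0.896903, PV = 956.995599
Price P = sum_t PV_t = 1210.880040


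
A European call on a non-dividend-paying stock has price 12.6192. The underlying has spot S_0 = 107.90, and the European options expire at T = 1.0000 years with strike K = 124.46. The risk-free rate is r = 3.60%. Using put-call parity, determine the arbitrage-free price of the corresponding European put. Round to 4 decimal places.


Answer: Put price = 24.7783

Derivation:
Put-call parity: C - P = S_0 * exp(-qT) - K * exp(-rT).
S_0 * exp(-qT) = 107.9000 * 1.00000000 = 107.90000000
K * exp(-rT) = 124.4600 * 0.96464029 = 120.05913093
P = C - S*exp(-qT) + K*exp(-rT)
P = 12.6192 - 107.90000000 + 120.05913093 = 24.7783


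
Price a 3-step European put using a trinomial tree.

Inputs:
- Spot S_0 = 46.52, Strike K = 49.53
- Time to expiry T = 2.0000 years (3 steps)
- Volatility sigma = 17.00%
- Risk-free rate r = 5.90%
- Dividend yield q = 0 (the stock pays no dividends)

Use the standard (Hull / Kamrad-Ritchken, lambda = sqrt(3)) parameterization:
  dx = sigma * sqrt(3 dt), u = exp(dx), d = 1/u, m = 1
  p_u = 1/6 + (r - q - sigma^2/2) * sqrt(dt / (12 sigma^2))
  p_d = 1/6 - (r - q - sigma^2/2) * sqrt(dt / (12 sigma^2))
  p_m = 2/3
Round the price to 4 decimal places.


dt = T/N = 0.666667; dx = sigma*sqrt(3*dt) = 0.240416
u = exp(dx) = 1.271778; d = 1/u = 0.786300
p_u = 0.228435, p_m = 0.666667, p_d = 0.104899
Discount per step: exp(-r*dt) = 0.961430
Stock lattice S(k, j) with j the centered position index:
  k=0: S(0,+0) = 46.5200
  k=1: S(1,-1) = 36.5787; S(1,+0) = 46.5200; S(1,+1) = 59.1631
  k=2: S(2,-2) = 28.7618; S(2,-1) = 36.5787; S(2,+0) = 46.5200; S(2,+1) = 59.1631; S(2,+2) = 75.2424
  k=3: S(3,-3) = 22.6155; S(3,-2) = 28.7618; S(3,-1) = 36.5787; S(3,+0) = 46.5200; S(3,+1) = 59.1631; S(3,+2) = 75.2424; S(3,+3) = 95.6917
Terminal payoffs V(N, j) = max(K - S_T, 0):
  V(3,-3) = 26.914548; V(3,-2) = 20.768154; V(3,-1) = 12.951303; V(3,+0) = 3.010000; V(3,+1) = 0.000000; V(3,+2) = 0.000000; V(3,+3) = 0.000000
Backward induction: V(k, j) = exp(-r*dt) * [p_u * V(k+1, j+1) + p_m * V(k+1, j) + p_d * V(k+1, j-1)]
  V(2,-2) = exp(-r*dt) * [p_u*12.951303 + p_m*20.768154 + p_d*26.914548] = 18.870245
  V(2,-1) = exp(-r*dt) * [p_u*3.010000 + p_m*12.951303 + p_d*20.768154] = 11.056778
  V(2,+0) = exp(-r*dt) * [p_u*0.000000 + p_m*3.010000 + p_d*12.951303] = 3.235446
  V(2,+1) = exp(-r*dt) * [p_u*0.000000 + p_m*0.000000 + p_d*3.010000] = 0.303567
  V(2,+2) = exp(-r*dt) * [p_u*0.000000 + p_m*0.000000 + p_d*0.000000] = 0.000000
  V(1,-1) = exp(-r*dt) * [p_u*3.235446 + p_m*11.056778 + p_d*18.870245] = 9.700580
  V(1,+0) = exp(-r*dt) * [p_u*0.303567 + p_m*3.235446 + p_d*11.056778] = 3.255549
  V(1,+1) = exp(-r*dt) * [p_u*0.000000 + p_m*0.303567 + p_d*3.235446] = 0.520876
  V(0,+0) = exp(-r*dt) * [p_u*0.520876 + p_m*3.255549 + p_d*9.700580] = 3.179384

Answer: Price = V(0,0) = 3.1794


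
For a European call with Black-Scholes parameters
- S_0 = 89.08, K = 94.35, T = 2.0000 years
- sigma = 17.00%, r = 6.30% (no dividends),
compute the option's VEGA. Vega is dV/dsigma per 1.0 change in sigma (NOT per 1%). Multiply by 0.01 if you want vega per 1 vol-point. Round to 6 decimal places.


d1 = 0.4052286318; d2 = 0.1648123262
phi(d1) = 0.3674957022; exp(-qT) = 1.0000000000; exp(-rT) = 0.8816148468
Vega = S * exp(-qT) * phi(d1) * sqrt(T) = 89.0800 * 1.0000000000 * 0.3674957022 * 1.4142135624 = 46.296427

Answer: Vega = 46.296427


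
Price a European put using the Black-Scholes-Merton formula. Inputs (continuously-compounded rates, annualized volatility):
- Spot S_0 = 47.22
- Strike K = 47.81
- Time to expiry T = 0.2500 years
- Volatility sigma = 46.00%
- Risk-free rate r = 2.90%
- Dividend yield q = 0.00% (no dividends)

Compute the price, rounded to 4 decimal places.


d1 = (ln(S/K) + (r - q + 0.5*sigma^2) * T) / (sigma * sqrt(T)) = 0.09253352
d2 = d1 - sigma * sqrt(T) = -0.13746648
exp(-rT) = 0.99277622; exp(-qT) = 1.00000000
P = K * exp(-rT) * N(-d2) - S_0 * exp(-qT) * N(-d1)
N(-d1) = 0.46313708; N(-d2) = 0.55466896
P = 47.8100 * 0.99277622 * 0.55466896 - 47.2200 * 1.00000000 * 0.46313708 = 4.4578

Answer: Price = 4.4578


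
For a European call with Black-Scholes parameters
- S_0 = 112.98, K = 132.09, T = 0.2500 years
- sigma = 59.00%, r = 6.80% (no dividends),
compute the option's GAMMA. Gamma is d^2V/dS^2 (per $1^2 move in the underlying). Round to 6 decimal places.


Answer: Gamma = 0.011355

Derivation:
d1 = -0.3246108357; d2 = -0.6196108357
phi(d1) = 0.3784676682; exp(-qT) = 1.0000000000; exp(-rT) = 0.9831436846
Gamma = exp(-qT) * phi(d1) / (S * sigma * sqrt(T)) = 1.0000000000 * 0.3784676682 / (112.9800 * 0.5900 * 0.5000000000) = 0.011355


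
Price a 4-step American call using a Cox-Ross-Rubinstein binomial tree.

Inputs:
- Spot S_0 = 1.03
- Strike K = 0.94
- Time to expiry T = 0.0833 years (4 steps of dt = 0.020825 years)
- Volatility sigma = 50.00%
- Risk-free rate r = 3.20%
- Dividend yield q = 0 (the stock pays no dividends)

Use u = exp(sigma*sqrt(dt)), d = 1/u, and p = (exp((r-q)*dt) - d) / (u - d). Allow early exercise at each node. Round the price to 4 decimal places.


dt = T/N = 0.020825
u = exp(sigma*sqrt(dt)) = 1.074821; d = 1/u = 0.930387
p = (exp((r-q)*dt) - d) / (u - d) = 0.486585
Discount per step: exp(-r*dt) = 0.999334
Stock lattice S(k, i) with i counting down-moves:
  k=0: S(0,0) = 1.0300
  k=1: S(1,0) = 1.1071; S(1,1) = 0.9583
  k=2: S(2,0) = 1.1899; S(2,1) = 1.0300; S(2,2) = 0.8916
  k=3: S(3,0) = 1.2789; S(3,1) = 1.1071; S(3,2) = 0.9583; S(3,3) = 0.8295
  k=4: S(4,0) = 1.3746; S(4,1) = 1.1899; S(4,2) = 1.0300; S(4,3) = 0.8916; S(4,4) = 0.7718
Terminal payoffs V(N, i) = max(S_T - K, 0):
  V(4,0) = 0.434618; V(4,1) = 0.249898; V(4,2) = 0.090000; V(4,3) = 0.000000; V(4,4) = 0.000000
Backward induction: V(k, i) = exp(-r*dt) * [p * V(k+1, i) + (1-p) * V(k+1, i+1)]; then take max(V_cont, immediate exercise) for American.
  V(3,0) = exp(-r*dt) * [p*0.434618 + (1-p)*0.249898] = 0.339554; exercise = 0.338928; V(3,0) = max -> 0.339554
  V(3,1) = exp(-r*dt) * [p*0.249898 + (1-p)*0.090000] = 0.167692; exercise = 0.167066; V(3,1) = max -> 0.167692
  V(3,2) = exp(-r*dt) * [p*0.090000 + (1-p)*0.000000] = 0.043763; exercise = 0.018299; V(3,2) = max -> 0.043763
  V(3,3) = exp(-r*dt) * [p*0.000000 + (1-p)*0.000000] = 0.000000; exercise = 0.000000; V(3,3) = max -> 0.000000
  V(2,0) = exp(-r*dt) * [p*0.339554 + (1-p)*0.167692] = 0.251150; exercise = 0.249898; V(2,0) = max -> 0.251150
  V(2,1) = exp(-r*dt) * [p*0.167692 + (1-p)*0.043763] = 0.103996; exercise = 0.090000; V(2,1) = max -> 0.103996
  V(2,2) = exp(-r*dt) * [p*0.043763 + (1-p)*0.000000] = 0.021280; exercise = 0.000000; V(2,2) = max -> 0.021280
  V(1,0) = exp(-r*dt) * [p*0.251150 + (1-p)*0.103996] = 0.175482; exercise = 0.167066; V(1,0) = max -> 0.175482
  V(1,1) = exp(-r*dt) * [p*0.103996 + (1-p)*0.021280] = 0.061488; exercise = 0.018299; V(1,1) = max -> 0.061488
  V(0,0) = exp(-r*dt) * [p*0.175482 + (1-p)*0.061488] = 0.116877; exercise = 0.090000; V(0,0) = max -> 0.116877

Answer: Price = V(0,0) = 0.1169


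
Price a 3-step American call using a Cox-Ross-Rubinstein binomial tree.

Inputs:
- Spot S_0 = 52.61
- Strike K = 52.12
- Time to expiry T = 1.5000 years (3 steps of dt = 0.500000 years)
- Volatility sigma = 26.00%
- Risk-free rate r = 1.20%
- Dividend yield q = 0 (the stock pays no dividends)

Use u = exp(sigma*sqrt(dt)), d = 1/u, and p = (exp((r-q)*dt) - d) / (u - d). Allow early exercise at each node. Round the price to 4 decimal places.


dt = T/N = 0.500000
u = exp(sigma*sqrt(dt)) = 1.201833; d = 1/u = 0.832062
p = (exp((r-q)*dt) - d) / (u - d) = 0.470442
Discount per step: exp(-r*dt) = 0.994018
Stock lattice S(k, i) with i counting down-moves:
  k=0: S(0,0) = 52.6100
  k=1: S(1,0) = 63.2284; S(1,1) = 43.7748
  k=2: S(2,0) = 75.9900; S(2,1) = 52.6100; S(2,2) = 36.4234
  k=3: S(3,0) = 91.3273; S(3,1) = 63.2284; S(3,2) = 43.7748; S(3,3) = 30.3065
Terminal payoffs V(N, i) = max(S_T - K, 0):
  V(3,0) = 39.207277; V(3,1) = 11.108426; V(3,2) = 0.000000; V(3,3) = 0.000000
Backward induction: V(k, i) = exp(-r*dt) * [p * V(k+1, i) + (1-p) * V(k+1, i+1)]; then take max(V_cont, immediate exercise) for American.
  V(2,0) = exp(-r*dt) * [p*39.207277 + (1-p)*11.108426] = 24.181783; exercise = 23.869999; V(2,0) = max -> 24.181783
  V(2,1) = exp(-r*dt) * [p*11.108426 + (1-p)*0.000000] = 5.194610; exercise = 0.490000; V(2,1) = max -> 5.194610
  V(2,2) = exp(-r*dt) * [p*0.000000 + (1-p)*0.000000] = 0.000000; exercise = 0.000000; V(2,2) = max -> 0.000000
  V(1,0) = exp(-r*dt) * [p*24.181783 + (1-p)*5.194610] = 14.042468; exercise = 11.108426; V(1,0) = max -> 14.042468
  V(1,1) = exp(-r*dt) * [p*5.194610 + (1-p)*0.000000] = 2.429145; exercise = 0.000000; V(1,1) = max -> 2.429145
  V(0,0) = exp(-r*dt) * [p*14.042468 + (1-p)*2.429145] = 7.845328; exercise = 0.490000; V(0,0) = max -> 7.845328

Answer: Price = V(0,0) = 7.8453


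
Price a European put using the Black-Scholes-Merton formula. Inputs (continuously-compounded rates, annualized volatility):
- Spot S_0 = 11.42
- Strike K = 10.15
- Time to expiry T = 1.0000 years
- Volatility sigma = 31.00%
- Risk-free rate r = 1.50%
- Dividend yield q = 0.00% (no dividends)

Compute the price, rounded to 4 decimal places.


Answer: Price = 0.7268

Derivation:
d1 = (ln(S/K) + (r - q + 0.5*sigma^2) * T) / (sigma * sqrt(T)) = 0.58368548
d2 = d1 - sigma * sqrt(T) = 0.27368548
exp(-rT) = 0.98511194; exp(-qT) = 1.00000000
P = K * exp(-rT) * N(-d2) - S_0 * exp(-qT) * N(-d1)
N(-d1) = 0.27971597; N(-d2) = 0.39216317
P = 10.1500 * 0.98511194 * 0.39216317 - 11.4200 * 1.00000000 * 0.27971597 = 0.7268


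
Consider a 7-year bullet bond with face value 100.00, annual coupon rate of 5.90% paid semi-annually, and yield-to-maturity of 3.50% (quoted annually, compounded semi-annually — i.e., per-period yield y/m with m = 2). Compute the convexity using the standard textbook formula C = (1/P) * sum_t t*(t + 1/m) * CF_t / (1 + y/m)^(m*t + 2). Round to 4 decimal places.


Answer: Convexity = 40.4265

Derivation:
Coupon per period c = face * coupon_rate / m = 2.950000
Periods per year m = 2; per-period yield y/m = 0.017500
Number of cashflows N = 14
Cashflows (t years, CF_t, discount factor 1/(1+y/m)^(m*t), PV):
  t = 0.5000: CF_t = 2.950000, DF = 0.982801, PV = 2.899263
  t = 1.0000: CF_t = 2.950000, DF = 0.965898, PV = 2.849398
  t = 1.5000: CF_t = 2.950000, DF = 0.949285, PV = 2.800392
  t = 2.0000: CF_t = 2.950000, DF = 0.932959, PV = 2.752228
  t = 2.5000: CF_t = 2.950000, DF = 0.916913, PV = 2.704892
  t = 3.0000: CF_t = 2.950000, DF = 0.901143, PV = 2.658370
  t = 3.5000: CF_t = 2.950000, DF = 0.885644, PV = 2.612649
  t = 4.0000: CF_t = 2.950000, DF = 0.870412, PV = 2.567714
  t = 4.5000: CF_t = 2.950000, DF = 0.855441, PV = 2.523552
  t = 5.0000: CF_t = 2.950000, DF = 0.840729, PV = 2.480149
  t = 5.5000: CF_t = 2.950000, DF = 0.826269, PV = 2.437493
  t = 6.0000: CF_t = 2.950000, DF = 0.812058, PV = 2.395571
  t = 6.5000: CF_t = 2.950000, DF = 0.798091, PV = 2.354369
  t = 7.0000: CF_t = 102.950000, DF = 0.784365, PV = 80.750366
Price P = sum_t PV_t = 114.786407
Convexity numerator sum_t t*(t + 1/m) * CF_t / (1+y/m)^(m*t + 2):
  t = 0.5000: term = 1.400196
  t = 1.0000: term = 4.128341
  t = 1.5000: term = 8.114676
  t = 2.0000: term = 13.291852
  t = 2.5000: term = 19.594869
  t = 3.0000: term = 26.960998
  t = 3.5000: term = 35.329728
  t = 4.0000: term = 44.642689
  t = 4.5000: term = 54.843598
  t = 5.0000: term = 65.878196
  t = 5.5000: term = 77.694186
  t = 6.0000: term = 90.241181
  t = 6.5000: term = 103.470642
  t = 7.0000: term = 4094.821435
Convexity = (1/P) * sum = 4640.412587 / 114.786407 = 40.426499


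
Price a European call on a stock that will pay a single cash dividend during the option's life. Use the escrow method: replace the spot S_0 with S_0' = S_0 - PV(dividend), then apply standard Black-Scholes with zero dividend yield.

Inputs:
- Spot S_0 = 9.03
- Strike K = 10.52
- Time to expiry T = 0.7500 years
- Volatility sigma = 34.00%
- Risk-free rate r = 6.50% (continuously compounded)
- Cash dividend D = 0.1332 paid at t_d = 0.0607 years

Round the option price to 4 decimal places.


Answer: Price = 0.6341

Derivation:
PV(D) = D * exp(-r * t_d) = 0.1332 * 0.99606227 = 0.13267549
S_0' = S_0 - PV(D) = 9.0300 - 0.13267549 = 8.89732451
d1 = (ln(S_0'/K) + (r + sigma^2/2)*T) / (sigma*sqrt(T)) = -0.25616554
d2 = d1 - sigma*sqrt(T) = -0.55061417
exp(-rT) = 0.95241920
N(d1) = 0.39891151; N(d2) = 0.29094910
C = S_0' * N(d1) - K * exp(-rT) * N(d2) = 8.89732451 * 0.39891151 - 10.5200 * 0.95241920 * 0.29094910 = 0.6341


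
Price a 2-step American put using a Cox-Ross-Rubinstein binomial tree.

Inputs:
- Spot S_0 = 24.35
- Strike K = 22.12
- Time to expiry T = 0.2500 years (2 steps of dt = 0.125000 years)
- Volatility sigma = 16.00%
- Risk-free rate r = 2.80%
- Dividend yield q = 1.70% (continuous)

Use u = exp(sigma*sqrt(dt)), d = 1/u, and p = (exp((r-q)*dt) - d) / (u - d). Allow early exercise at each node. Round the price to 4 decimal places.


Answer: Price = V(0,0) = 0.0938

Derivation:
dt = T/N = 0.125000
u = exp(sigma*sqrt(dt)) = 1.058199; d = 1/u = 0.945002
p = (exp((r-q)*dt) - d) / (u - d) = 0.498017
Discount per step: exp(-r*dt) = 0.996506
Stock lattice S(k, i) with i counting down-moves:
  k=0: S(0,0) = 24.3500
  k=1: S(1,0) = 25.7671; S(1,1) = 23.0108
  k=2: S(2,0) = 27.2668; S(2,1) = 24.3500; S(2,2) = 21.7452
Terminal payoffs V(N, i) = max(K - S_T, 0):
  V(2,0) = 0.000000; V(2,1) = 0.000000; V(2,2) = 0.374763
Backward induction: V(k, i) = exp(-r*dt) * [p * V(k+1, i) + (1-p) * V(k+1, i+1)]; then take max(V_cont, immediate exercise) for American.
  V(1,0) = exp(-r*dt) * [p*0.000000 + (1-p)*0.000000] = 0.000000; exercise = 0.000000; V(1,0) = max -> 0.000000
  V(1,1) = exp(-r*dt) * [p*0.000000 + (1-p)*0.374763] = 0.187467; exercise = 0.000000; V(1,1) = max -> 0.187467
  V(0,0) = exp(-r*dt) * [p*0.000000 + (1-p)*0.187467] = 0.093777; exercise = 0.000000; V(0,0) = max -> 0.093777


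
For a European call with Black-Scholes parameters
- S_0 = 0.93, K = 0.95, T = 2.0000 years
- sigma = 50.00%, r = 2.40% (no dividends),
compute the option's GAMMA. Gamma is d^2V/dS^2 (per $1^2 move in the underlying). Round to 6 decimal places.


d1 = 0.3913448561; d2 = -0.3157619251
phi(d1) = 0.3695334809; exp(-qT) = 1.0000000000; exp(-rT) = 0.9531337871
Gamma = exp(-qT) * phi(d1) / (S * sigma * sqrt(T)) = 1.0000000000 * 0.3695334809 / (0.9300 * 0.5000 * 1.4142135624) = 0.561935

Answer: Gamma = 0.561935


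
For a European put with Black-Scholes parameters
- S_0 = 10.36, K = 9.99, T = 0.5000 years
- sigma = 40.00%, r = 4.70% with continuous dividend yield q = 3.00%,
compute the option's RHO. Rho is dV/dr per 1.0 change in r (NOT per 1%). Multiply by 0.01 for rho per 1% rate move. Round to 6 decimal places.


Answer: Rho = -2.405997

Derivation:
d1 = 0.3000524335; d2 = 0.0172097210
phi(d1) = 0.3813818157; exp(-qT) = 0.9851119396; exp(-rT) = 0.9767739747
N(-d2) = 0.4931346535
Rho = -K*T*exp(-rT)*N(-d2) = -9.9900 * 0.5000 * 0.9767739747 * 0.4931346535 = -2.405997


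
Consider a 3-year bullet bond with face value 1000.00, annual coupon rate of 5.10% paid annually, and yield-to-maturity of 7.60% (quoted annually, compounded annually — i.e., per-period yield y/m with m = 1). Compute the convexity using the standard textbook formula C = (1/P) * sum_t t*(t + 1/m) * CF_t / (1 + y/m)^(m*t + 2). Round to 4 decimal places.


Answer: Convexity = 9.6828

Derivation:
Coupon per period c = face * coupon_rate / m = 51.000000
Periods per year m = 1; per-period yield y/m = 0.076000
Number of cashflows N = 3
Cashflows (t years, CF_t, discount factor 1/(1+y/m)^(m*t), PV):
  t = 1.0000: CF_t = 51.000000, DF = 0.929368, PV = 47.397770
  t = 2.0000: CF_t = 51.000000, DF = 0.863725, PV = 44.049972
  t = 3.0000: CF_t = 1051.000000, DF = 0.802718, PV = 843.656976
Price P = sum_t PV_t = 935.104717
Convexity numerator sum_t t*(t + 1/m) * CF_t / (1+y/m)^(m*t + 2):
  t = 1.0000: term = 81.877271
  t = 2.0000: term = 228.282353
  t = 3.0000: term = 8744.250800
Convexity = (1/P) * sum = 9054.410424 / 935.104717 = 9.682777


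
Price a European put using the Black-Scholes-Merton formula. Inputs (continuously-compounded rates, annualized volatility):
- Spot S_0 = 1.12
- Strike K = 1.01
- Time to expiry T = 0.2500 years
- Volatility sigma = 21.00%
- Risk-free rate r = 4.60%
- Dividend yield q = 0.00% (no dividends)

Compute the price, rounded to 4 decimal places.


Answer: Price = 0.0077

Derivation:
d1 = (ln(S/K) + (r - q + 0.5*sigma^2) * T) / (sigma * sqrt(T)) = 1.14657957
d2 = d1 - sigma * sqrt(T) = 1.04157957
exp(-rT) = 0.98856587; exp(-qT) = 1.00000000
P = K * exp(-rT) * N(-d2) - S_0 * exp(-qT) * N(-d1)
N(-d1) = 0.12577771; N(-d2) = 0.14880332
P = 1.0100 * 0.98856587 * 0.14880332 - 1.1200 * 1.00000000 * 0.12577771 = 0.0077


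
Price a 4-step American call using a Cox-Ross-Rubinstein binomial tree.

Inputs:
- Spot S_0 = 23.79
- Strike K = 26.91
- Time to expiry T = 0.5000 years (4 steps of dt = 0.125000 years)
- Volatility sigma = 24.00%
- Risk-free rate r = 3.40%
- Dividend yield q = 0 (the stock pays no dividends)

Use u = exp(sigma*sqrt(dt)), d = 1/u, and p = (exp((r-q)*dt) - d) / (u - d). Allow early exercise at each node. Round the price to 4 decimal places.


Answer: Price = V(0,0) = 0.7310

Derivation:
dt = T/N = 0.125000
u = exp(sigma*sqrt(dt)) = 1.088557; d = 1/u = 0.918647
p = (exp((r-q)*dt) - d) / (u - d) = 0.503866
Discount per step: exp(-r*dt) = 0.995759
Stock lattice S(k, i) with i counting down-moves:
  k=0: S(0,0) = 23.7900
  k=1: S(1,0) = 25.8968; S(1,1) = 21.8546
  k=2: S(2,0) = 28.1901; S(2,1) = 23.7900; S(2,2) = 20.0767
  k=3: S(3,0) = 30.6865; S(3,1) = 25.8968; S(3,2) = 21.8546; S(3,3) = 18.4434
  k=4: S(4,0) = 33.4040; S(4,1) = 28.1901; S(4,2) = 23.7900; S(4,3) = 20.0767; S(4,4) = 16.9430
Terminal payoffs V(N, i) = max(S_T - K, 0):
  V(4,0) = 6.494031; V(4,1) = 1.280103; V(4,2) = 0.000000; V(4,3) = 0.000000; V(4,4) = 0.000000
Backward induction: V(k, i) = exp(-r*dt) * [p * V(k+1, i) + (1-p) * V(k+1, i+1)]; then take max(V_cont, immediate exercise) for American.
  V(3,0) = exp(-r*dt) * [p*6.494031 + (1-p)*1.280103] = 3.890654; exercise = 3.776529; V(3,0) = max -> 3.890654
  V(3,1) = exp(-r*dt) * [p*1.280103 + (1-p)*0.000000] = 0.642265; exercise = 0.000000; V(3,1) = max -> 0.642265
  V(3,2) = exp(-r*dt) * [p*0.000000 + (1-p)*0.000000] = 0.000000; exercise = 0.000000; V(3,2) = max -> 0.000000
  V(3,3) = exp(-r*dt) * [p*0.000000 + (1-p)*0.000000] = 0.000000; exercise = 0.000000; V(3,3) = max -> 0.000000
  V(2,0) = exp(-r*dt) * [p*3.890654 + (1-p)*0.642265] = 2.269353; exercise = 1.280103; V(2,0) = max -> 2.269353
  V(2,1) = exp(-r*dt) * [p*0.642265 + (1-p)*0.000000] = 0.322243; exercise = 0.000000; V(2,1) = max -> 0.322243
  V(2,2) = exp(-r*dt) * [p*0.000000 + (1-p)*0.000000] = 0.000000; exercise = 0.000000; V(2,2) = max -> 0.000000
  V(1,0) = exp(-r*dt) * [p*2.269353 + (1-p)*0.322243] = 1.297798; exercise = 0.000000; V(1,0) = max -> 1.297798
  V(1,1) = exp(-r*dt) * [p*0.322243 + (1-p)*0.000000] = 0.161679; exercise = 0.000000; V(1,1) = max -> 0.161679
  V(0,0) = exp(-r*dt) * [p*1.297798 + (1-p)*0.161679] = 0.731017; exercise = 0.000000; V(0,0) = max -> 0.731017


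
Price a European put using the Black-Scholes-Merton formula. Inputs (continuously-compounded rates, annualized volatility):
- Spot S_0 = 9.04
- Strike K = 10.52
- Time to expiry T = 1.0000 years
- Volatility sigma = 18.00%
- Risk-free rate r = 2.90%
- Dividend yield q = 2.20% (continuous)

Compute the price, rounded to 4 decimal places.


Answer: Price = 1.5800

Derivation:
d1 = (ln(S/K) + (r - q + 0.5*sigma^2) * T) / (sigma * sqrt(T)) = -0.71343907
d2 = d1 - sigma * sqrt(T) = -0.89343907
exp(-rT) = 0.97141646; exp(-qT) = 0.97824024
P = K * exp(-rT) * N(-d2) - S_0 * exp(-qT) * N(-d1)
N(-d1) = 0.76221295; N(-d2) = 0.81418896
P = 10.5200 * 0.97141646 * 0.81418896 - 9.0400 * 0.97824024 * 0.76221295 = 1.5800


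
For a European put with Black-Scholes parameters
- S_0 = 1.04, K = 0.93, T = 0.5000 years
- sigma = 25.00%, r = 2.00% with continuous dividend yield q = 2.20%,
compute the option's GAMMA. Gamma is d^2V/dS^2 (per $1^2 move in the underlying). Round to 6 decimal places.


Answer: Gamma = 1.661982

Derivation:
d1 = 0.7151191834; d2 = 0.5383424881
phi(d1) = 0.3089313310; exp(-qT) = 0.9890602788; exp(-rT) = 0.9900498337
Gamma = exp(-qT) * phi(d1) / (S * sigma * sqrt(T)) = 0.9890602788 * 0.3089313310 / (1.0400 * 0.2500 * 0.7071067812) = 1.661982


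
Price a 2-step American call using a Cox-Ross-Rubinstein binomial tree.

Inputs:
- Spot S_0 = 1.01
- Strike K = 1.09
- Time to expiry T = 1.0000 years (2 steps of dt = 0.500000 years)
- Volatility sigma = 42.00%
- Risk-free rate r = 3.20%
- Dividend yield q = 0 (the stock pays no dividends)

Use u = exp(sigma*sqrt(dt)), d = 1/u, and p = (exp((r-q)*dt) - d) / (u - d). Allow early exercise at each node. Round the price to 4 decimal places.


dt = T/N = 0.500000
u = exp(sigma*sqrt(dt)) = 1.345795; d = 1/u = 0.743055
p = (exp((r-q)*dt) - d) / (u - d) = 0.453054
Discount per step: exp(-r*dt) = 0.984127
Stock lattice S(k, i) with i counting down-moves:
  k=0: S(0,0) = 1.0100
  k=1: S(1,0) = 1.3593; S(1,1) = 0.7505
  k=2: S(2,0) = 1.8293; S(2,1) = 1.0100; S(2,2) = 0.5577
Terminal payoffs V(N, i) = max(S_T - K, 0):
  V(2,0) = 0.739276; V(2,1) = 0.000000; V(2,2) = 0.000000
Backward induction: V(k, i) = exp(-r*dt) * [p * V(k+1, i) + (1-p) * V(k+1, i+1)]; then take max(V_cont, immediate exercise) for American.
  V(1,0) = exp(-r*dt) * [p*0.739276 + (1-p)*0.000000] = 0.329615; exercise = 0.269253; V(1,0) = max -> 0.329615
  V(1,1) = exp(-r*dt) * [p*0.000000 + (1-p)*0.000000] = 0.000000; exercise = 0.000000; V(1,1) = max -> 0.000000
  V(0,0) = exp(-r*dt) * [p*0.329615 + (1-p)*0.000000] = 0.146963; exercise = 0.000000; V(0,0) = max -> 0.146963

Answer: Price = V(0,0) = 0.1470


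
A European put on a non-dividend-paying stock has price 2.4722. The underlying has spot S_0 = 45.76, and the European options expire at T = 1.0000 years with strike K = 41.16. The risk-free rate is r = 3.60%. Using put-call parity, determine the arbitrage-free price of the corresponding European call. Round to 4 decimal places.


Answer: Call price = 8.5276

Derivation:
Put-call parity: C - P = S_0 * exp(-qT) - K * exp(-rT).
S_0 * exp(-qT) = 45.7600 * 1.00000000 = 45.76000000
K * exp(-rT) = 41.1600 * 0.96464029 = 39.70459448
C = P + S*exp(-qT) - K*exp(-rT)
C = 2.4722 + 45.76000000 - 39.70459448 = 8.5276


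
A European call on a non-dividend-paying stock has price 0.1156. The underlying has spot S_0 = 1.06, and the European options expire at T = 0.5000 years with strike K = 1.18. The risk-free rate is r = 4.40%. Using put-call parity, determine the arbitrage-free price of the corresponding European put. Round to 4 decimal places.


Put-call parity: C - P = S_0 * exp(-qT) - K * exp(-rT).
S_0 * exp(-qT) = 1.0600 * 1.00000000 = 1.06000000
K * exp(-rT) = 1.1800 * 0.97824024 = 1.15432348
P = C - S*exp(-qT) + K*exp(-rT)
P = 0.1156 - 1.06000000 + 1.15432348 = 0.2099

Answer: Put price = 0.2099


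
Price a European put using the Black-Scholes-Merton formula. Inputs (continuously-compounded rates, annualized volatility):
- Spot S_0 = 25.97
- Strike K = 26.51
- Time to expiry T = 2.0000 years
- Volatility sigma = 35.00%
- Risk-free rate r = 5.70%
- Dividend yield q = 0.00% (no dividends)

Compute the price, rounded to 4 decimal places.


d1 = (ln(S/K) + (r - q + 0.5*sigma^2) * T) / (sigma * sqrt(T)) = 0.43622429
d2 = d1 - sigma * sqrt(T) = -0.05875046
exp(-rT) = 0.89225796; exp(-qT) = 1.00000000
P = K * exp(-rT) * N(-d2) - S_0 * exp(-qT) * N(-d1)
N(-d1) = 0.33133700; N(-d2) = 0.52342457
P = 26.5100 * 0.89225796 * 0.52342457 - 25.9700 * 1.00000000 * 0.33133700 = 3.7761

Answer: Price = 3.7761


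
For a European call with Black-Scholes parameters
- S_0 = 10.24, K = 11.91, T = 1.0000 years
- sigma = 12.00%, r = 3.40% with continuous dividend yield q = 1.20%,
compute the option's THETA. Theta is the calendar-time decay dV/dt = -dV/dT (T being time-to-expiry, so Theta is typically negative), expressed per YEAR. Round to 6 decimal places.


Answer: Theta = -0.175910

Derivation:
d1 = -1.0156396980; d2 = -1.1356396980
phi(d1) = 0.2381866828; exp(-qT) = 0.9880717129; exp(-rT) = 0.9665715046
Theta = -S*exp(-qT)*phi(d1)*sigma/(2*sqrt(T)) - r*K*exp(-rT)*N(d2) + q*S*exp(-qT)*N(d1)
N(d1) = 0.1549004967; N(d2) = 0.1280536937; sqrt(T) = 1.0000000000
Term 1 = -10.2400 * 0.9880717129 * 0.2381866828 * 0.1200 / (2 * 1.0000000000) = -0.1445962897
Term 2 = -0.0340 * 11.9100 * 0.9665715046 * 0.1280536937 = -0.0501206594
Term 3 = 0.0120 * 10.2400 * 0.9880717129 * 0.1549004967 = 0.0188071280
Theta = -0.1445962897 + (-0.0501206594) + (0.0188071280) = -0.175910


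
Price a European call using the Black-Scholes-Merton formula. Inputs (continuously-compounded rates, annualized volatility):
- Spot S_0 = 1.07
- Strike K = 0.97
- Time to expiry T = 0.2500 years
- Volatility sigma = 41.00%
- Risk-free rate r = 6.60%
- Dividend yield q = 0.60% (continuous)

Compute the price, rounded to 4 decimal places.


d1 = (ln(S/K) + (r - q + 0.5*sigma^2) * T) / (sigma * sqrt(T)) = 0.65429442
d2 = d1 - sigma * sqrt(T) = 0.44929442
exp(-rT) = 0.98363538; exp(-qT) = 0.99850112
C = S_0 * exp(-qT) * N(d1) - K * exp(-rT) * N(d2)
N(d1) = 0.74353893; N(d2) = 0.67339036
C = 1.0700 * 0.99850112 * 0.74353893 - 0.9700 * 0.98363538 * 0.67339036 = 0.1519

Answer: Price = 0.1519


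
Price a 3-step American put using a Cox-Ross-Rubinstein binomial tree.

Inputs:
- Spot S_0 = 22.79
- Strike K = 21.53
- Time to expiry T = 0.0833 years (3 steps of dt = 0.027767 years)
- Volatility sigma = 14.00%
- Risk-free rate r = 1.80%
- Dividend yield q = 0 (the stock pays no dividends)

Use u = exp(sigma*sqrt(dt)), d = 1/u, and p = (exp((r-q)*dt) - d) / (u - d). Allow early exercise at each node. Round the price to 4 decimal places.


dt = T/N = 0.027767
u = exp(sigma*sqrt(dt)) = 1.023603; d = 1/u = 0.976941
p = (exp((r-q)*dt) - d) / (u - d) = 0.504882
Discount per step: exp(-r*dt) = 0.999500
Stock lattice S(k, i) with i counting down-moves:
  k=0: S(0,0) = 22.7900
  k=1: S(1,0) = 23.3279; S(1,1) = 22.2645
  k=2: S(2,0) = 23.8785; S(2,1) = 22.7900; S(2,2) = 21.7511
  k=3: S(3,0) = 24.4421; S(3,1) = 23.3279; S(3,2) = 22.2645; S(3,3) = 21.2496
Terminal payoffs V(N, i) = max(K - S_T, 0):
  V(3,0) = 0.000000; V(3,1) = 0.000000; V(3,2) = 0.000000; V(3,3) = 0.280447
Backward induction: V(k, i) = exp(-r*dt) * [p * V(k+1, i) + (1-p) * V(k+1, i+1)]; then take max(V_cont, immediate exercise) for American.
  V(2,0) = exp(-r*dt) * [p*0.000000 + (1-p)*0.000000] = 0.000000; exercise = 0.000000; V(2,0) = max -> 0.000000
  V(2,1) = exp(-r*dt) * [p*0.000000 + (1-p)*0.000000] = 0.000000; exercise = 0.000000; V(2,1) = max -> 0.000000
  V(2,2) = exp(-r*dt) * [p*0.000000 + (1-p)*0.280447] = 0.138785; exercise = 0.000000; V(2,2) = max -> 0.138785
  V(1,0) = exp(-r*dt) * [p*0.000000 + (1-p)*0.000000] = 0.000000; exercise = 0.000000; V(1,0) = max -> 0.000000
  V(1,1) = exp(-r*dt) * [p*0.000000 + (1-p)*0.138785] = 0.068681; exercise = 0.000000; V(1,1) = max -> 0.068681
  V(0,0) = exp(-r*dt) * [p*0.000000 + (1-p)*0.068681] = 0.033988; exercise = 0.000000; V(0,0) = max -> 0.033988

Answer: Price = V(0,0) = 0.0340


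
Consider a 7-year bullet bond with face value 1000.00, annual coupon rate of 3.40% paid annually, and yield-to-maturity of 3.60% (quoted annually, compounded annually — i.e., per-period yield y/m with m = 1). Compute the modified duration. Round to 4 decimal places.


Answer: Modified duration = 6.1210

Derivation:
Coupon per period c = face * coupon_rate / m = 34.000000
Periods per year m = 1; per-period yield y/m = 0.036000
Number of cashflows N = 7
Cashflows (t years, CF_t, discount factor 1/(1+y/m)^(m*t), PV):
  t = 1.0000: CF_t = 34.000000, DF = 0.965251, PV = 32.818533
  t = 2.0000: CF_t = 34.000000, DF = 0.931709, PV = 31.678120
  t = 3.0000: CF_t = 34.000000, DF = 0.899333, PV = 30.577336
  t = 4.0000: CF_t = 34.000000, DF = 0.868082, PV = 29.514803
  t = 5.0000: CF_t = 34.000000, DF = 0.837917, PV = 28.489193
  t = 6.0000: CF_t = 34.000000, DF = 0.808801, PV = 27.499221
  t = 7.0000: CF_t = 1034.000000, DF = 0.780696, PV = 807.239214
Price P = sum_t PV_t = 987.816420
First compute Macaulay numerator sum_t t * PV_t:
  t * PV_t at t = 1.0000: 32.818533
  t * PV_t at t = 2.0000: 63.356241
  t * PV_t at t = 3.0000: 91.732009
  t * PV_t at t = 4.0000: 118.059214
  t * PV_t at t = 5.0000: 142.445963
  t * PV_t at t = 6.0000: 164.995323
  t * PV_t at t = 7.0000: 5650.674498
Macaulay duration D = 6264.081781 / 987.816420 = 6.341342
Modified duration = D / (1 + y/m) = 6.341342 / (1 + 0.036000) = 6.120987


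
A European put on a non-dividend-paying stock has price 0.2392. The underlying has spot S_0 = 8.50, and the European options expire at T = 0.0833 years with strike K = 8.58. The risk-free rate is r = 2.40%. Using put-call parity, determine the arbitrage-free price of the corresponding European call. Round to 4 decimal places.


Answer: Call price = 0.1763

Derivation:
Put-call parity: C - P = S_0 * exp(-qT) - K * exp(-rT).
S_0 * exp(-qT) = 8.5000 * 1.00000000 = 8.50000000
K * exp(-rT) = 8.5800 * 0.99800280 = 8.56286400
C = P + S*exp(-qT) - K*exp(-rT)
C = 0.2392 + 8.50000000 - 8.56286400 = 0.1763


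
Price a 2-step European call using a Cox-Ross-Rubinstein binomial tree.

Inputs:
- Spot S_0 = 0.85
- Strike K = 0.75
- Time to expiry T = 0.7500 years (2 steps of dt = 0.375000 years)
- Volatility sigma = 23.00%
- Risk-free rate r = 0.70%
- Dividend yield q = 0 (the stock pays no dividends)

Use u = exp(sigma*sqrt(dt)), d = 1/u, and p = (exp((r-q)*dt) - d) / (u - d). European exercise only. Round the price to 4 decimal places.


dt = T/N = 0.375000
u = exp(sigma*sqrt(dt)) = 1.151247; d = 1/u = 0.868623
p = (exp((r-q)*dt) - d) / (u - d) = 0.474147
Discount per step: exp(-r*dt) = 0.997378
Stock lattice S(k, i) with i counting down-moves:
  k=0: S(0,0) = 0.8500
  k=1: S(1,0) = 0.9786; S(1,1) = 0.7383
  k=2: S(2,0) = 1.1266; S(2,1) = 0.8500; S(2,2) = 0.6413
Terminal payoffs V(N, i) = max(S_T - K, 0):
  V(2,0) = 0.376564; V(2,1) = 0.100000; V(2,2) = 0.000000
Backward induction: V(k, i) = exp(-r*dt) * [p * V(k+1, i) + (1-p) * V(k+1, i+1)].
  V(1,0) = exp(-r*dt) * [p*0.376564 + (1-p)*0.100000] = 0.230526
  V(1,1) = exp(-r*dt) * [p*0.100000 + (1-p)*0.000000] = 0.047290
  V(0,0) = exp(-r*dt) * [p*0.230526 + (1-p)*0.047290] = 0.133819

Answer: Price = V(0,0) = 0.1338


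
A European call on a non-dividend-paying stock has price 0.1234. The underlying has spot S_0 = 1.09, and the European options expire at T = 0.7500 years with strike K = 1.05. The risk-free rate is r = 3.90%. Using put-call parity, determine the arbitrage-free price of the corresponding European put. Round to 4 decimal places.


Answer: Put price = 0.0531

Derivation:
Put-call parity: C - P = S_0 * exp(-qT) - K * exp(-rT).
S_0 * exp(-qT) = 1.0900 * 1.00000000 = 1.09000000
K * exp(-rT) = 1.0500 * 0.97117364 = 1.01973232
P = C - S*exp(-qT) + K*exp(-rT)
P = 0.1234 - 1.09000000 + 1.01973232 = 0.0531


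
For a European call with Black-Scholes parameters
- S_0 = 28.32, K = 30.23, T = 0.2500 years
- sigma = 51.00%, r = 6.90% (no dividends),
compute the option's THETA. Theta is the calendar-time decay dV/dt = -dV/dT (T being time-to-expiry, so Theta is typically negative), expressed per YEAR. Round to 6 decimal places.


d1 = -0.0608001567; d2 = -0.3158001567
phi(d1) = 0.3982055846; exp(-qT) = 1.0000000000; exp(-rT) = 0.9828979294
Theta = -S*exp(-qT)*phi(d1)*sigma/(2*sqrt(T)) - r*K*exp(-rT)*N(d2) + q*S*exp(-qT)*N(d1)
N(d1) = 0.4757591828; N(d2) = 0.3760770996; sqrt(T) = 0.5000000000
Term 1 = -28.3200 * 1.0000000000 * 0.3982055846 * 0.5100 / (2 * 0.5000000000) = -5.7513628995
Term 2 = -0.0690 * 30.2300 * 0.9828979294 * 0.3760770996 = -0.7710322557
Term 3 = 0 (no dividend yield, q = 0)
Theta = -5.7513628995 + (-0.7710322557) + (0.0000000000) = -6.522395

Answer: Theta = -6.522395


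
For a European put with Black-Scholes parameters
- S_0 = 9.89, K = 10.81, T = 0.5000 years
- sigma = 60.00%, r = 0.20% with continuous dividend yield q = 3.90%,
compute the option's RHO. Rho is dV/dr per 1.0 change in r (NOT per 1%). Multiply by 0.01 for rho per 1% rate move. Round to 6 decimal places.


d1 = -0.0411241189; d2 = -0.4653881876
phi(d1) = 0.3986050788; exp(-qT) = 0.9806888952; exp(-rT) = 0.9990004998
N(-d2) = 0.6791732541
Rho = -K*T*exp(-rT)*N(-d2) = -10.8100 * 0.5000 * 0.9990004998 * 0.6791732541 = -3.667262

Answer: Rho = -3.667262
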